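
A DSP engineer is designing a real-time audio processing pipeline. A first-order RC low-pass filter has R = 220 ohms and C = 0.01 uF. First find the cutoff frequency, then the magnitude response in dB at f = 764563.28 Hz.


Step 1 — cutoff frequency:
fc = 1 / (2*pi*R*C)
C = 0.01 uF = 1e-08 F
fc = 1 / (2*pi*220*1e-08)
   = 72343.156 Hz

Step 2 — magnitude at f = 764563.28 Hz:
|H(f)| = 1 / sqrt(1 + (f/fc)^2)
f/fc = 764563.28 / 72343.156 = 10.568564
|H| = 1 / sqrt(1 + 111.694545) = 0.0941995
|H|_dB = 20*log10(0.0941995) = -20.52 dB

fc = 72343.156 Hz; |H(764563.28 Hz)| = -20.52 dB


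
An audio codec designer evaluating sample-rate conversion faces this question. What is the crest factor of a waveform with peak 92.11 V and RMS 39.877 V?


Crest factor is the ratio of peak to RMS:
CF = V_peak / V_rms
   = 92.11 / 39.877
   = 2.3099

2.3099


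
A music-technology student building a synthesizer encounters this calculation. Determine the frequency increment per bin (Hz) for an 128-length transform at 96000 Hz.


DFT frequency resolution:
df = fs / N
   = 96000 / 128
   = 750.0 Hz

750.0 Hz


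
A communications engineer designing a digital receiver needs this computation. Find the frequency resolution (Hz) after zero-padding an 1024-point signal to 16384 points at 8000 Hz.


Frequency resolution after zero-padding:
N_padded = 1024 * 16 = 16384
df = fs / N_padded
   = 8000 / 16384
   = 0.4883 Hz

0.4883 Hz


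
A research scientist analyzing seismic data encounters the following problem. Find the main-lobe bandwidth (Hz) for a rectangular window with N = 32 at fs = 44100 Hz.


Main lobe width for a rectangular window:
Width = 2 * fs / N
      = 2 * 44100 / 32
      = 88200 / 32
      = 2756.25 Hz

2756.25 Hz


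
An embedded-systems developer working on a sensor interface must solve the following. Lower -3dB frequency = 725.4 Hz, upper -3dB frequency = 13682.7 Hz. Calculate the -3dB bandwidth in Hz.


Bandwidth is the difference of -3dB frequencies:
BW = f_high - f_low
   = 13682.7 - 725.4
   = 12957.3 Hz

12957.3 Hz


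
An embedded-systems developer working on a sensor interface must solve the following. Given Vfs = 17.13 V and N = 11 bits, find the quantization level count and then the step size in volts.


Step 1 — number of quantization levels:
L = 2^N = 2^11 = 2048

Step 2 — LSB step size:
delta = Vfs / L
      = 17.13 / 2048
      = 0.00836426 V

Levels = 2048; step size = 0.00836426 V


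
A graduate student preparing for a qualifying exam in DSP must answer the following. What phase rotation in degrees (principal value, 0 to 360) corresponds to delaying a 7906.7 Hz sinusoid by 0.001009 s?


Phase shift from frequency and time delay:
phi = 360 * f * t_delay
    = 360 * 7906.7 * 0.001009
    = 2872.03 degrees
    mod 360 = 352.03 degrees

352.03 degrees


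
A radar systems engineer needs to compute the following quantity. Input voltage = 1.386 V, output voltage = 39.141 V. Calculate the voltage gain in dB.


Voltage gain in dB:
G = 20 * log10(Vout / Vin)
  = 20 * log10(39.141 / 1.386)
  = 20 * log10(28.24026)
  = 20 * 1.450869
  = 29.02 dB

29.02 dB


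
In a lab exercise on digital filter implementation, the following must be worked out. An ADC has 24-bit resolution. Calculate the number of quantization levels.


Number of quantization levels = 2^N
= 2^24
= 16777216

16777216


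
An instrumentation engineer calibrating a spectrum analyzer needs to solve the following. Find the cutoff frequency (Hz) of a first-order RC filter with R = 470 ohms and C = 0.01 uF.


Cutoff frequency of a first-order RC filter:
fc = 1 / (2 * pi * R * C)
C = 0.01 uF = 1e-08 F
fc = 1 / (2 * pi * 470 * 1e-08)
   = 1 / 2.9530970943744e-05
   = 33862.753849 Hz

33862.753849 Hz


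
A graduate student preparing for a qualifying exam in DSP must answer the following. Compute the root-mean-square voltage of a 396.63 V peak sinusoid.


RMS voltage for a sinusoidal waveform:
V_rms = V_peak / sqrt(2)
      = 396.63 / 1.414214
      = 280.46 V

280.46 V


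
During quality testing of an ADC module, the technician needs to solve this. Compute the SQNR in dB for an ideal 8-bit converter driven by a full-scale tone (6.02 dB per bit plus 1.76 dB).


Theoretical SNR for a full-scale sinusoid:
SNR = 6.02 * N + 1.76
    = 6.02 * 8 + 1.76
    = 48.16 + 1.76
    = 49.92 dB

49.92 dB


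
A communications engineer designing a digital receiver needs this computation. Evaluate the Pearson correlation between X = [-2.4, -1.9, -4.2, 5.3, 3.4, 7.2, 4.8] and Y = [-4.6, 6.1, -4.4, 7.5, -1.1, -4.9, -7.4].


Pearson correlation coefficient (population):
r = cov(X,Y) / (std(X) * std(Y))
Mean X = 1.7429, Mean Y = -1.2571
Cov(X,Y) = -0.217551
Std(X) = 4.145172, Std(Y) = 5.3838
r = -0.0097

-0.0097


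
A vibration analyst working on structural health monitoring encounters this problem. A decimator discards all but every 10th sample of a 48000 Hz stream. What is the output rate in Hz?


Decimation reduces the sample rate:
fs_out = fs_in / M
       = 48000 / 10
       = 4800.0 Hz

4800.0 Hz


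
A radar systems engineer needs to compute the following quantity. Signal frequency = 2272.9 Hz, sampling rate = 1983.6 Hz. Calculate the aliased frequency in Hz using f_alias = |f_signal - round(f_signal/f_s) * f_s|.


Compute the nearest integer multiple of fs to the signal:
n = round(2272.9 / 1983.6) = 1
f_alias = |2272.9 - 1 * 1983.6|
        = |2272.9 - 1983.6|
        = 289.3 Hz

289.3


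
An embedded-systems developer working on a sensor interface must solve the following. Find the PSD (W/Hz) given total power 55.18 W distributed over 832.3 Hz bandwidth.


Power spectral density:
PSD = P / BW
    = 55.18 / 832.3
    = 0.06629821 W/Hz

0.06629821 W/Hz


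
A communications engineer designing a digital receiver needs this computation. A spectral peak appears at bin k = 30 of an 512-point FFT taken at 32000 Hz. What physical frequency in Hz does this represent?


Frequency of DFT bin k:
f_k = k * fs / N
    = 30 * 32000 / 512
    = 960000 / 512
    = 1875.0 Hz

1875.0 Hz


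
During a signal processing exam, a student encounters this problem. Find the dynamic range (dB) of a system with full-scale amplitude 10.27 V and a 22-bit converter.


Dynamic range from full-scale to LSB:
V_min = V_max / 2^bits = 10.27 / 2^22
DR = 20 * log10(V_max / V_min)
   = 20 * log10(2^22)
   = 20 * 22 * log10(2)
   = 132.45 dB

132.45 dB


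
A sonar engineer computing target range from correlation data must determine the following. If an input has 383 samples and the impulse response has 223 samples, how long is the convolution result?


Linear convolution output length:
L = N + M - 1
  = 383 + 223 - 1
  = 605 samples

605


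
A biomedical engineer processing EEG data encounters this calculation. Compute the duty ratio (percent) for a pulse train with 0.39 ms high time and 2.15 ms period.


Duty cycle as a percentage:
DC = (t_on / T) * 100
   = (0.39 / 2.15) * 100
   = 0.181395 * 100
   = 18.14 %

18.14 %


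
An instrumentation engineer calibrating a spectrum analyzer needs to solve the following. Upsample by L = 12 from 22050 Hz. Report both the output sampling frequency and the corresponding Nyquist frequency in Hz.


Step 1 — output sample rate after interpolation by L:
fs_out = L * fs_in = 12 * 22050 = 264600 Hz

Step 2 — Nyquist frequency of the output stream:
f_Nyq = fs_out / 2 = 264600 / 2 = 132300.0 Hz

fs_out = 264600 Hz; f_Nyquist = 132300.0 Hz


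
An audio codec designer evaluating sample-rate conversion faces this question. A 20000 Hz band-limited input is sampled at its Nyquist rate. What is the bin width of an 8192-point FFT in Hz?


Step 1 — Nyquist sampling rate:
fs = 2 * fmax = 2 * 20000 = 40000 Hz

Step 2 — DFT bin spacing:
df = fs / N = 40000 / 8192 = 4.8828 Hz

4.8828 Hz


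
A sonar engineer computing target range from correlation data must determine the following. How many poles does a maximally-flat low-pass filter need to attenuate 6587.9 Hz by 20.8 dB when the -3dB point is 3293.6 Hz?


Butterworth filter order formula:
n = log10(10^(A/10) - 1) / (2 * log10(f_stop/f_pass))
10^(20.8/10) - 1 = 119.2264
f_stop/f_pass = 6587.9 / 3293.6 = 2.0002
n = 3.4483 -> ceil = 4

4


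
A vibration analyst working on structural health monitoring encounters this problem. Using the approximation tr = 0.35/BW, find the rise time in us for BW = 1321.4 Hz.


Rise time from bandwidth relationship:
tr = 0.35 / BW
   = 0.35 / 1321.4
   = 0.0002648705918 s
   = 264.8706 us

264.8706 us


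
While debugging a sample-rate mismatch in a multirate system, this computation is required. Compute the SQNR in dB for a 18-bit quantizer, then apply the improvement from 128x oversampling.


Step 1 — baseline SQNR at Nyquist:
SQNR_base = 6.02*N + 1.76
          = 6.02*18 + 1.76
          = 110.12 dB

Step 2 — oversampling processing gain:
G = 10*log10(OSR) = 10*log10(128) = 21.07 dB

Step 3 — total:
SQNR_total = 110.12 + 21.07 = 131.19 dB

Base SQNR = 110.12 dB; oversampled SQNR = 131.19 dB


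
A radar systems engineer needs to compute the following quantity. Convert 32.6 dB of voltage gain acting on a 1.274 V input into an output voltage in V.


Output voltage from dB gain:
V_out = V_in * 10^(gain_dB / 20)
      = 1.274 * 10^(32.6 / 20)
      = 1.274 * 42.657952
      = 54.3462 V

54.3462 V


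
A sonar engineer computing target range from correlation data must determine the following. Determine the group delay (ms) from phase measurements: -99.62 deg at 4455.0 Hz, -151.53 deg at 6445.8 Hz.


Group delay from phase difference:
tau = -d(phi)/d(omega)
d(phi) = -51.91 deg = -0.906 rad
d(omega) = 2*pi*(6445.8 - 4455.0) = 12508.5653 rad/s
tau = -(-0.906) / 12508.5653
    = 0.0724 ms

0.0724 ms


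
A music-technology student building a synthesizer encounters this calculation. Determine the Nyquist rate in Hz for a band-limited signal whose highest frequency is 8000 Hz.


The Nyquist rate is twice the maximum frequency component.
fs_min = 2 * fmax
      = 2 * 8000
      = 16000 Hz

16000


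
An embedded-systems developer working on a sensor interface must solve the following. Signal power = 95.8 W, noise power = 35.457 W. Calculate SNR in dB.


SNR in decibels:
SNR = 10 * log10(Ps / Pn)
    = 10 * log10(95.8 / 35.457)
    = 10 * log10(2.7019)
    = 10 * 0.4317
    = 4.32 dB

4.32 dB


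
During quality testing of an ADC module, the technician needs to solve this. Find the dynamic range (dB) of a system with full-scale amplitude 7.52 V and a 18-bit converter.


Dynamic range from full-scale to LSB:
V_min = V_max / 2^bits = 7.52 / 2^18
DR = 20 * log10(V_max / V_min)
   = 20 * log10(2^18)
   = 20 * 18 * log10(2)
   = 108.37 dB

108.37 dB


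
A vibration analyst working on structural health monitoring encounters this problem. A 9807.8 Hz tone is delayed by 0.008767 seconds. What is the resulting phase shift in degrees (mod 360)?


Phase shift from frequency and time delay:
phi = 360 * f * t_delay
    = 360 * 9807.8 * 0.008767
    = 30954.59 degrees
    mod 360 = 354.59 degrees

354.59 degrees


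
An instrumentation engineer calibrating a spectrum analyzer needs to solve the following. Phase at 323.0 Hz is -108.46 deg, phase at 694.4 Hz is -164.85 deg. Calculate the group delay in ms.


Group delay from phase difference:
tau = -d(phi)/d(omega)
d(phi) = -56.39 deg = -0.984191 rad
d(omega) = 2*pi*(694.4 - 323.0) = 2333.575 rad/s
tau = -(-0.984191) / 2333.575
    = 0.4218 ms

0.4218 ms


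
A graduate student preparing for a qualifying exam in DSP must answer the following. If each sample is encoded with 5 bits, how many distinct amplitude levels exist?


Number of quantization levels = 2^N
= 2^5
= 32

32


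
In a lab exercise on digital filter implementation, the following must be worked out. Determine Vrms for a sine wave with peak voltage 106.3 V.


RMS voltage for a sinusoidal waveform:
V_rms = V_peak / sqrt(2)
      = 106.3 / 1.414214
      = 75.165 V

75.165 V


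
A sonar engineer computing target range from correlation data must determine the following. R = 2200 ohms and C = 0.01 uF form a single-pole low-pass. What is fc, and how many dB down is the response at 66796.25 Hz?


Step 1 — cutoff frequency:
fc = 1 / (2*pi*R*C)
C = 0.01 uF = 1e-08 F
fc = 1 / (2*pi*2200*1e-08)
   = 7234.316 Hz

Step 2 — magnitude at f = 66796.25 Hz:
|H(f)| = 1 / sqrt(1 + (f/fc)^2)
f/fc = 66796.25 / 7234.316 = 9.23325
|H| = 1 / sqrt(1 + 85.252906) = 0.1076746
|H|_dB = 20*log10(0.1076746) = -19.36 dB

fc = 7234.316 Hz; |H(66796.25 Hz)| = -19.36 dB


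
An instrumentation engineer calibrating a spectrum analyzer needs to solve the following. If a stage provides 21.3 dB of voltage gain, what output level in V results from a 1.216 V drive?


Output voltage from dB gain:
V_out = V_in * 10^(gain_dB / 20)
      = 1.216 * 10^(21.3 / 20)
      = 1.216 * 11.614486
      = 14.1232 V

14.1232 V


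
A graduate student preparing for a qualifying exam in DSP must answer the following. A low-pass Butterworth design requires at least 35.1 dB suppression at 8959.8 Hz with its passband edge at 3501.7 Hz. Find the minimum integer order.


Butterworth filter order formula:
n = log10(10^(A/10) - 1) / (2 * log10(f_stop/f_pass))
10^(35.1/10) - 1 = 3234.9366
f_stop/f_pass = 8959.8 / 3501.7 = 2.5587
n = 4.3011 -> ceil = 5

5


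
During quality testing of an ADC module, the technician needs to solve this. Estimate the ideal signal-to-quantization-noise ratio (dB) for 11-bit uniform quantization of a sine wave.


Theoretical SNR for a full-scale sinusoid:
SNR = 6.02 * N + 1.76
    = 6.02 * 11 + 1.76
    = 66.22 + 1.76
    = 67.98 dB

67.98 dB


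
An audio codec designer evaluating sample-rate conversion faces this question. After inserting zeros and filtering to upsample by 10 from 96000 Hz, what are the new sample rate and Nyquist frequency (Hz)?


Step 1 — output sample rate after interpolation by L:
fs_out = L * fs_in = 10 * 96000 = 960000 Hz

Step 2 — Nyquist frequency of the output stream:
f_Nyq = fs_out / 2 = 960000 / 2 = 480000.0 Hz

fs_out = 960000 Hz; f_Nyquist = 480000.0 Hz


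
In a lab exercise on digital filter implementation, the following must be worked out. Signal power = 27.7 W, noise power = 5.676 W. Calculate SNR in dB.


SNR in decibels:
SNR = 10 * log10(Ps / Pn)
    = 10 * log10(27.7 / 5.676)
    = 10 * log10(4.8802)
    = 10 * 0.6884
    = 6.88 dB

6.88 dB


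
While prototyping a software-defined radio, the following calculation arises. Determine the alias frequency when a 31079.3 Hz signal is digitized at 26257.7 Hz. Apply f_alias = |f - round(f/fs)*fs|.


Compute the nearest integer multiple of fs to the signal:
n = round(31079.3 / 26257.7) = 1
f_alias = |31079.3 - 1 * 26257.7|
        = |31079.3 - 26257.7|
        = 4821.6 Hz

4821.6


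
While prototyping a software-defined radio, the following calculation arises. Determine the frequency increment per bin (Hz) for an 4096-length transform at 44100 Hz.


DFT frequency resolution:
df = fs / N
   = 44100 / 4096
   = 10.7666 Hz

10.7666 Hz


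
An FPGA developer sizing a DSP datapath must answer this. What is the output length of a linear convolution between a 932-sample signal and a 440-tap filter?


Linear convolution output length:
L = N + M - 1
  = 932 + 440 - 1
  = 1371 samples

1371


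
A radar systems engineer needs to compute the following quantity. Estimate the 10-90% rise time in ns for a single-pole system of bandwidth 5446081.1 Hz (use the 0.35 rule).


Rise time from bandwidth relationship:
tr = 0.35 / BW
   = 0.35 / 5446081.1
   = 6.426639515e-08 s
   = 64.2664 ns

64.2664 ns


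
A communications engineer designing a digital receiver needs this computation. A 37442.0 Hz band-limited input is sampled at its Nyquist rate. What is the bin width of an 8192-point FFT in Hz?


Step 1 — Nyquist sampling rate:
fs = 2 * fmax = 2 * 37442.0 = 74884.0 Hz

Step 2 — DFT bin spacing:
df = fs / N = 74884.0 / 8192 = 9.1411 Hz

9.1411 Hz


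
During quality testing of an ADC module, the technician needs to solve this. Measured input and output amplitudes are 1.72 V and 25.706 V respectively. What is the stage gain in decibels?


Voltage gain in dB:
G = 20 * log10(Vout / Vin)
  = 20 * log10(25.706 / 1.72)
  = 20 * log10(14.945349)
  = 20 * 1.174506
  = 23.49 dB

23.49 dB


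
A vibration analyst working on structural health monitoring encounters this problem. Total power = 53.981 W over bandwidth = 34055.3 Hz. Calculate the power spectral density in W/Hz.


Power spectral density:
PSD = P / BW
    = 53.981 / 34055.3
    = 0.0015851 W/Hz

0.0015851 W/Hz


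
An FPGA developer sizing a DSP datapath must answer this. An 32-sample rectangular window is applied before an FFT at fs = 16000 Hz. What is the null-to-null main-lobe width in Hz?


Main lobe width for a rectangular window:
Width = 2 * fs / N
      = 2 * 16000 / 32
      = 32000 / 32
      = 1000.0 Hz

1000.0 Hz


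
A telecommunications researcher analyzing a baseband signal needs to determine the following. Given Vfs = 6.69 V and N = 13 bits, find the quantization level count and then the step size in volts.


Step 1 — number of quantization levels:
L = 2^N = 2^13 = 8192

Step 2 — LSB step size:
delta = Vfs / L
      = 6.69 / 8192
      = 0.00081665 V

Levels = 8192; step size = 0.00081665 V


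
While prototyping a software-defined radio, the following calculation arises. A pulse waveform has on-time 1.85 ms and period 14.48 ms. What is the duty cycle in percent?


Duty cycle as a percentage:
DC = (t_on / T) * 100
   = (1.85 / 14.48) * 100
   = 0.127762 * 100
   = 12.78 %

12.78 %


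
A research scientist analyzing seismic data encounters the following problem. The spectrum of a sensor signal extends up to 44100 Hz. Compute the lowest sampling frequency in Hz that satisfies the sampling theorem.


The Nyquist rate is twice the maximum frequency component.
fs_min = 2 * fmax
      = 2 * 44100
      = 88200 Hz

88200


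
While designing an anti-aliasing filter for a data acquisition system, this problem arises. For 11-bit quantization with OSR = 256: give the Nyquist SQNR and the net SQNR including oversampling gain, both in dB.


Step 1 — baseline SQNR at Nyquist:
SQNR_base = 6.02*N + 1.76
          = 6.02*11 + 1.76
          = 67.98 dB

Step 2 — oversampling processing gain:
G = 10*log10(OSR) = 10*log10(256) = 24.08 dB

Step 3 — total:
SQNR_total = 67.98 + 24.08 = 92.06 dB

Base SQNR = 67.98 dB; oversampled SQNR = 92.06 dB


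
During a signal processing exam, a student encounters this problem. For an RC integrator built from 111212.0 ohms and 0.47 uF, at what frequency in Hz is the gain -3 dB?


Cutoff frequency of a first-order RC filter:
fc = 1 / (2 * pi * R * C)
C = 0.47 uF = 4.7e-07 F
fc = 1 / (2 * pi * 111212.0 * 4.7e-07)
   = 1 / 0.32841983405957
   = 3.044883 Hz

3.044883 Hz


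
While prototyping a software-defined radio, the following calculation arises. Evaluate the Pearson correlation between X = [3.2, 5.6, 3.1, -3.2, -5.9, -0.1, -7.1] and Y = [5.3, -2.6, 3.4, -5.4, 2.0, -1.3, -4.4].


Pearson correlation coefficient (population):
r = cov(X,Y) / (std(X) * std(Y))
Mean X = -0.6286, Mean Y = -0.4286
Cov(X,Y) = 6.843469
Std(X) = 4.534224, Std(Y) = 3.767043
r = 0.4007

0.4007


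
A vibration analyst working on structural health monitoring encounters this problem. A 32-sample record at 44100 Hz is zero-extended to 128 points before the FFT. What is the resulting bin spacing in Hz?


Frequency resolution after zero-padding:
N_padded = 32 * 4 = 128
df = fs / N_padded
   = 44100 / 128
   = 344.5312 Hz

344.5312 Hz


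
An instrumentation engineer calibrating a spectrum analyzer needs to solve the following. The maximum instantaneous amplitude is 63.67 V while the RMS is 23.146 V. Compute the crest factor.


Crest factor is the ratio of peak to RMS:
CF = V_peak / V_rms
   = 63.67 / 23.146
   = 2.7508

2.7508


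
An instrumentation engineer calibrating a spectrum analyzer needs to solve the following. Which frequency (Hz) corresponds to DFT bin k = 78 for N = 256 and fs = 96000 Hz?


Frequency of DFT bin k:
f_k = k * fs / N
    = 78 * 96000 / 256
    = 7488000 / 256
    = 29250.0 Hz

29250.0 Hz


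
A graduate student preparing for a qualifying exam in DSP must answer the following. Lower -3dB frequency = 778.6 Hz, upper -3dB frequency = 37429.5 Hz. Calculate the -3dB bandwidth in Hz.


Bandwidth is the difference of -3dB frequencies:
BW = f_high - f_low
   = 37429.5 - 778.6
   = 36650.9 Hz

36650.9 Hz


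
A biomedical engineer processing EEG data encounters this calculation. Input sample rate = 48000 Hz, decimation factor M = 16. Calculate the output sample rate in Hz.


Decimation reduces the sample rate:
fs_out = fs_in / M
       = 48000 / 16
       = 3000.0 Hz

3000.0 Hz


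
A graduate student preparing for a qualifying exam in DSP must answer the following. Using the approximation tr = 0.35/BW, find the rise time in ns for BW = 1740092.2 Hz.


Rise time from bandwidth relationship:
tr = 0.35 / BW
   = 0.35 / 1740092.2
   = 2.011387672e-07 s
   = 201.1388 ns

201.1388 ns


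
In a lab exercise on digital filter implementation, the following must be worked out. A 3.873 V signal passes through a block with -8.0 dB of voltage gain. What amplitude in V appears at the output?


Output voltage from dB gain:
V_out = V_in * 10^(gain_dB / 20)
      = 3.873 * 10^(-8.0 / 20)
      = 3.873 * 0.398107
      = 1.5419 V

1.5419 V


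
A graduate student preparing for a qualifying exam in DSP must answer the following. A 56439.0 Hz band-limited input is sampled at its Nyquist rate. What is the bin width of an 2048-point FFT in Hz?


Step 1 — Nyquist sampling rate:
fs = 2 * fmax = 2 * 56439.0 = 112878.0 Hz

Step 2 — DFT bin spacing:
df = fs / N = 112878.0 / 2048 = 55.1162 Hz

55.1162 Hz


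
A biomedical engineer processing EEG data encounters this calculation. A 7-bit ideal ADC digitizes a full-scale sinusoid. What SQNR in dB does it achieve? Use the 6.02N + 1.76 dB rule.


Theoretical SNR for a full-scale sinusoid:
SNR = 6.02 * N + 1.76
    = 6.02 * 7 + 1.76
    = 42.14 + 1.76
    = 43.9 dB

43.9 dB


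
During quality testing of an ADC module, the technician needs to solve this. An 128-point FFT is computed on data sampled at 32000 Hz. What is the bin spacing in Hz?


DFT frequency resolution:
df = fs / N
   = 32000 / 128
   = 250.0 Hz

250.0 Hz


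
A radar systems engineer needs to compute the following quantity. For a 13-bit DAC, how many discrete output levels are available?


Number of quantization levels = 2^N
= 2^13
= 8192

8192


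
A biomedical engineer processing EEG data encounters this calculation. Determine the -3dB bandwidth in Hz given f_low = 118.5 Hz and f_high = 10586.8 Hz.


Bandwidth is the difference of -3dB frequencies:
BW = f_high - f_low
   = 10586.8 - 118.5
   = 10468.3 Hz

10468.3 Hz


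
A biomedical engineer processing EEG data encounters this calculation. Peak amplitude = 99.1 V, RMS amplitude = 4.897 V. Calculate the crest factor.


Crest factor is the ratio of peak to RMS:
CF = V_peak / V_rms
   = 99.1 / 4.897
   = 20.2369

20.2369


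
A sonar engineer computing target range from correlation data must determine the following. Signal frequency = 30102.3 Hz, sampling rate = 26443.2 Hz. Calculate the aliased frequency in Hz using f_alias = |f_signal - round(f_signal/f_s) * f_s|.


Compute the nearest integer multiple of fs to the signal:
n = round(30102.3 / 26443.2) = 1
f_alias = |30102.3 - 1 * 26443.2|
        = |30102.3 - 26443.2|
        = 3659.1 Hz

3659.1


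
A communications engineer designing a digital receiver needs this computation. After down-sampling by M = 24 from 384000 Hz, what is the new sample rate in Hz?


Decimation reduces the sample rate:
fs_out = fs_in / M
       = 384000 / 24
       = 16000.0 Hz

16000.0 Hz


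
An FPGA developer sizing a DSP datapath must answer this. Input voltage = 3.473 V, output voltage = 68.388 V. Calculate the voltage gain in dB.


Voltage gain in dB:
G = 20 * log10(Vout / Vin)
  = 20 * log10(68.388 / 3.473)
  = 20 * log10(19.691333)
  = 20 * 1.294275
  = 25.89 dB

25.89 dB


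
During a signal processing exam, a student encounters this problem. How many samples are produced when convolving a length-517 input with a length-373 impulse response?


Linear convolution output length:
L = N + M - 1
  = 517 + 373 - 1
  = 889 samples

889


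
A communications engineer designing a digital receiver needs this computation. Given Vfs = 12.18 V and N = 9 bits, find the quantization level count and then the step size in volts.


Step 1 — number of quantization levels:
L = 2^N = 2^9 = 512

Step 2 — LSB step size:
delta = Vfs / L
      = 12.18 / 512
      = 0.02378906 V

Levels = 512; step size = 0.02378906 V


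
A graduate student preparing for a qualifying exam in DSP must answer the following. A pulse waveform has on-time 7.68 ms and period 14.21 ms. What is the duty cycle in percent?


Duty cycle as a percentage:
DC = (t_on / T) * 100
   = (7.68 / 14.21) * 100
   = 0.540464 * 100
   = 54.05 %

54.05 %


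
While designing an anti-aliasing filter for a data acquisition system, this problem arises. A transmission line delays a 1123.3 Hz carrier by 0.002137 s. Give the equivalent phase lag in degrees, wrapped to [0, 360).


Phase shift from frequency and time delay:
phi = 360 * f * t_delay
    = 360 * 1123.3 * 0.002137
    = 864.18 degrees
    mod 360 = 144.18 degrees

144.18 degrees


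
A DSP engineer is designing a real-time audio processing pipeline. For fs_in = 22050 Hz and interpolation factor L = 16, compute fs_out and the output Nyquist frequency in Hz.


Step 1 — output sample rate after interpolation by L:
fs_out = L * fs_in = 16 * 22050 = 352800 Hz

Step 2 — Nyquist frequency of the output stream:
f_Nyq = fs_out / 2 = 352800 / 2 = 176400.0 Hz

fs_out = 352800 Hz; f_Nyquist = 176400.0 Hz


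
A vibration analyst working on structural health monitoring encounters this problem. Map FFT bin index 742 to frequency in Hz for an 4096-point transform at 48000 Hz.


Frequency of DFT bin k:
f_k = k * fs / N
    = 742 * 48000 / 4096
    = 35616000 / 4096
    = 8695.312 Hz

8695.312 Hz


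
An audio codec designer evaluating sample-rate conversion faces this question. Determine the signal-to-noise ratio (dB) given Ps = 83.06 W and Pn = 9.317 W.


SNR in decibels:
SNR = 10 * log10(Ps / Pn)
    = 10 * log10(83.06 / 9.317)
    = 10 * log10(8.9149)
    = 10 * 0.9501
    = 9.5 dB

9.5 dB


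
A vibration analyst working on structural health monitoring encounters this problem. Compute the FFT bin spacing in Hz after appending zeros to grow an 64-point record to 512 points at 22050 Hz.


Frequency resolution after zero-padding:
N_padded = 64 * 8 = 512
df = fs / N_padded
   = 22050 / 512
   = 43.0664 Hz

43.0664 Hz


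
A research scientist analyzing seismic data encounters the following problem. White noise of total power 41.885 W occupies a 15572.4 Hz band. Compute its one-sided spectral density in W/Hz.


Power spectral density:
PSD = P / BW
    = 41.885 / 15572.4
    = 0.00268969 W/Hz

0.00268969 W/Hz


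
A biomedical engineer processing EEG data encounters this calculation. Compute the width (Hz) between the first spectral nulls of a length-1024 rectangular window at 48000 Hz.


Main lobe width for a rectangular window:
Width = 2 * fs / N
      = 2 * 48000 / 1024
      = 96000 / 1024
      = 93.75 Hz

93.75 Hz


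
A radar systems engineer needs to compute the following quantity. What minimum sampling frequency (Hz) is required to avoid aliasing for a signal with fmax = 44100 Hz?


The Nyquist rate is twice the maximum frequency component.
fs_min = 2 * fmax
      = 2 * 44100
      = 88200 Hz

88200


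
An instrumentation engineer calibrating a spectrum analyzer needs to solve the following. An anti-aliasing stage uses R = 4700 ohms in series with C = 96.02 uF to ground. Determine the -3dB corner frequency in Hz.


Cutoff frequency of a first-order RC filter:
fc = 1 / (2 * pi * R * C)
C = 96.02 uF = 9.602e-05 F
fc = 1 / (2 * pi * 4700 * 9.602e-05)
   = 1 / 2.8355638300183
   = 0.352664 Hz

0.352664 Hz


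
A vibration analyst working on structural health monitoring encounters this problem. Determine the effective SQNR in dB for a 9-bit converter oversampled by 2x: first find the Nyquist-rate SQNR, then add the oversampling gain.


Step 1 — baseline SQNR at Nyquist:
SQNR_base = 6.02*N + 1.76
          = 6.02*9 + 1.76
          = 55.94 dB

Step 2 — oversampling processing gain:
G = 10*log10(OSR) = 10*log10(2) = 3.01 dB

Step 3 — total:
SQNR_total = 55.94 + 3.01 = 58.95 dB

Base SQNR = 55.94 dB; oversampled SQNR = 58.95 dB


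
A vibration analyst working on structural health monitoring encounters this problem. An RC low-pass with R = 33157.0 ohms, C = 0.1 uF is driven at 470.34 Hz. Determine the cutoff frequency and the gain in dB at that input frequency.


Step 1 — cutoff frequency:
fc = 1 / (2*pi*R*C)
C = 0.1 uF = 1e-07 F
fc = 1 / (2*pi*33157.0*1e-07)
   = 48.0004 Hz

Step 2 — magnitude at f = 470.34 Hz:
|H(f)| = 1 / sqrt(1 + (f/fc)^2)
f/fc = 470.34 / 48.0004 = 9.798668
|H| = 1 / sqrt(1 + 96.013895) = 0.1015273
|H|_dB = 20*log10(0.1015273) = -19.87 dB

fc = 48.0004 Hz; |H(470.34 Hz)| = -19.87 dB


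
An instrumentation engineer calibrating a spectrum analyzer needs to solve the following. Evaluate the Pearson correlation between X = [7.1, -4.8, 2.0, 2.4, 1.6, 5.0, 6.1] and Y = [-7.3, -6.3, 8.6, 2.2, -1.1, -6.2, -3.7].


Pearson correlation coefficient (population):
r = cov(X,Y) / (std(X) * std(Y))
Mean X = 2.7714, Mean Y = -1.9714
Cov(X,Y) = -2.313469
Std(X) = 3.668676, Std(Y) = 5.31728
r = -0.1186

-0.1186


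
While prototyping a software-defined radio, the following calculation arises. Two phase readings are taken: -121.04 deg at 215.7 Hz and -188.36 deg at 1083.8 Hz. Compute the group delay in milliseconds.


Group delay from phase difference:
tau = -d(phi)/d(omega)
d(phi) = -67.32 deg = -1.174956 rad
d(omega) = 2*pi*(1083.8 - 215.7) = 5454.4332 rad/s
tau = -(-1.174956) / 5454.4332
    = 0.2154 ms

0.2154 ms


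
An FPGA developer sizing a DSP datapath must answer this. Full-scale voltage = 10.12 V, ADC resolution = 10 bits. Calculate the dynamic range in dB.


Dynamic range from full-scale to LSB:
V_min = V_max / 2^bits = 10.12 / 2^10
DR = 20 * log10(V_max / V_min)
   = 20 * log10(2^10)
   = 20 * 10 * log10(2)
   = 60.21 dB

60.21 dB


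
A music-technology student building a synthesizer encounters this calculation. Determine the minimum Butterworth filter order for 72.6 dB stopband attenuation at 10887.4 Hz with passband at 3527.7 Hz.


Butterworth filter order formula:
n = log10(10^(A/10) - 1) / (2 * log10(f_stop/f_pass))
10^(72.6/10) - 1 = 18197007.5861
f_stop/f_pass = 10887.4 / 3527.7 = 3.0863
n = 7.4168 -> ceil = 8

8


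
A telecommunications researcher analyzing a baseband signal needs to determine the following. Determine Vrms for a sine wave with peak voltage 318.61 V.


RMS voltage for a sinusoidal waveform:
V_rms = V_peak / sqrt(2)
      = 318.61 / 1.414214
      = 225.291 V

225.291 V


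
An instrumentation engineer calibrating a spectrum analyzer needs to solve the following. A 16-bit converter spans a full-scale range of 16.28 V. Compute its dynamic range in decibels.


Dynamic range from full-scale to LSB:
V_min = V_max / 2^bits = 16.28 / 2^16
DR = 20 * log10(V_max / V_min)
   = 20 * log10(2^16)
   = 20 * 16 * log10(2)
   = 96.33 dB

96.33 dB


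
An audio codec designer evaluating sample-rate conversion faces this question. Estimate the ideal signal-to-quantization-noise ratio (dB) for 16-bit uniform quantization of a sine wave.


Theoretical SNR for a full-scale sinusoid:
SNR = 6.02 * N + 1.76
    = 6.02 * 16 + 1.76
    = 96.32 + 1.76
    = 98.08 dB

98.08 dB


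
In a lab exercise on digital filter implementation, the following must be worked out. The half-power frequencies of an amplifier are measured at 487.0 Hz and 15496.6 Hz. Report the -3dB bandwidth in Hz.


Bandwidth is the difference of -3dB frequencies:
BW = f_high - f_low
   = 15496.6 - 487.0
   = 15009.6 Hz

15009.6 Hz


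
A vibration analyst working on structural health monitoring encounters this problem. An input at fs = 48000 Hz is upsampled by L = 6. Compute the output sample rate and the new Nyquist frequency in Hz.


Step 1 — output sample rate after interpolation by L:
fs_out = L * fs_in = 6 * 48000 = 288000 Hz

Step 2 — Nyquist frequency of the output stream:
f_Nyq = fs_out / 2 = 288000 / 2 = 144000.0 Hz

fs_out = 288000 Hz; f_Nyquist = 144000.0 Hz


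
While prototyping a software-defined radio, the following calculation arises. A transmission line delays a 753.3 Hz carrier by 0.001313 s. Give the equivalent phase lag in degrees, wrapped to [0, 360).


Phase shift from frequency and time delay:
phi = 360 * f * t_delay
    = 360 * 753.3 * 0.001313
    = 356.07 degrees
    mod 360 = 356.07 degrees

356.07 degrees


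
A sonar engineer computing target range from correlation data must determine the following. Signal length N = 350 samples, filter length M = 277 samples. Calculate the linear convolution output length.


Linear convolution output length:
L = N + M - 1
  = 350 + 277 - 1
  = 626 samples

626


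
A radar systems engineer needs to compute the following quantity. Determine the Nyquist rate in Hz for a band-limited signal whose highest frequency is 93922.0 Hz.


The Nyquist rate is twice the maximum frequency component.
fs_min = 2 * fmax
      = 2 * 93922.0
      = 187844.0 Hz

187844.0


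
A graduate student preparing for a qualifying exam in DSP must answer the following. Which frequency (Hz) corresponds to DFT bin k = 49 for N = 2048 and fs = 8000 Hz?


Frequency of DFT bin k:
f_k = k * fs / N
    = 49 * 8000 / 2048
    = 392000 / 2048
    = 191.406 Hz

191.406 Hz


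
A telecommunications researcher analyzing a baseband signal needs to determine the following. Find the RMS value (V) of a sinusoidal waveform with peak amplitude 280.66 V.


RMS voltage for a sinusoidal waveform:
V_rms = V_peak / sqrt(2)
      = 280.66 / 1.414214
      = 198.457 V

198.457 V


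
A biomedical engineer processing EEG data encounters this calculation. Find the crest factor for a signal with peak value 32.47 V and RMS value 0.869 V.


Crest factor is the ratio of peak to RMS:
CF = V_peak / V_rms
   = 32.47 / 0.869
   = 37.3648

37.3648


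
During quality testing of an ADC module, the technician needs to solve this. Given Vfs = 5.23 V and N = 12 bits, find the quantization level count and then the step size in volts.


Step 1 — number of quantization levels:
L = 2^N = 2^12 = 4096

Step 2 — LSB step size:
delta = Vfs / L
      = 5.23 / 4096
      = 0.00127686 V

Levels = 4096; step size = 0.00127686 V


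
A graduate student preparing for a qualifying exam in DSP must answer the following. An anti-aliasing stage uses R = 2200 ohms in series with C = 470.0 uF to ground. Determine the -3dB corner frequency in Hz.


Cutoff frequency of a first-order RC filter:
fc = 1 / (2 * pi * R * C)
C = 470.0 uF = 0.00047 F
fc = 1 / (2 * pi * 2200 * 0.00047)
   = 1 / 6.4968136076237
   = 0.153922 Hz

0.153922 Hz


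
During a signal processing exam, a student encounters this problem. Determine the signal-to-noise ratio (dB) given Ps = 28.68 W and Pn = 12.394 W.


SNR in decibels:
SNR = 10 * log10(Ps / Pn)
    = 10 * log10(28.68 / 12.394)
    = 10 * log10(2.314)
    = 10 * 0.3644
    = 3.64 dB

3.64 dB


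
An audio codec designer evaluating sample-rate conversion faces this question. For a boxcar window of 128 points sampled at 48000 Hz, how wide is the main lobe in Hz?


Main lobe width for a rectangular window:
Width = 2 * fs / N
      = 2 * 48000 / 128
      = 96000 / 128
      = 750.0 Hz

750.0 Hz


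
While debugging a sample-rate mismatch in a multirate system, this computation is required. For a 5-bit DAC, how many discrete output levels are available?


Number of quantization levels = 2^N
= 2^5
= 32

32


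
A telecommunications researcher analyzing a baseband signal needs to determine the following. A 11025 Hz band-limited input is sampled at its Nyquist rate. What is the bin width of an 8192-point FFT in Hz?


Step 1 — Nyquist sampling rate:
fs = 2 * fmax = 2 * 11025 = 22050 Hz

Step 2 — DFT bin spacing:
df = fs / N = 22050 / 8192 = 2.6917 Hz

2.6917 Hz


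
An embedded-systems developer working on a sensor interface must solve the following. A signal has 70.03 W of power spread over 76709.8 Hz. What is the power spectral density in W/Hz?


Power spectral density:
PSD = P / BW
    = 70.03 / 76709.8
    = 0.00091292 W/Hz

0.00091292 W/Hz


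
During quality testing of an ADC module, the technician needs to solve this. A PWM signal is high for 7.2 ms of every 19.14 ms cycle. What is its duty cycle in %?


Duty cycle as a percentage:
DC = (t_on / T) * 100
   = (7.2 / 19.14) * 100
   = 0.376176 * 100
   = 37.62 %

37.62 %


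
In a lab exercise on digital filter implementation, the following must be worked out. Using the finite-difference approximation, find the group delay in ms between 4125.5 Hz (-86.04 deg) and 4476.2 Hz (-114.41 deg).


Group delay from phase difference:
tau = -d(phi)/d(omega)
d(phi) = -28.37 deg = -0.49515 rad
d(omega) = 2*pi*(4476.2 - 4125.5) = 2203.5131 rad/s
tau = -(-0.49515) / 2203.5131
    = 0.2247 ms

0.2247 ms


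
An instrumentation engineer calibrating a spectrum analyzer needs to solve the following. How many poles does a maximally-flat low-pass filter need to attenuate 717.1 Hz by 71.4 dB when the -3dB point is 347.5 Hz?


Butterworth filter order formula:
n = log10(10^(A/10) - 1) / (2 * log10(f_stop/f_pass))
10^(71.4/10) - 1 = 13803841.646
f_stop/f_pass = 717.1 / 347.5 = 2.0636
n = 11.3468 -> ceil = 12

12


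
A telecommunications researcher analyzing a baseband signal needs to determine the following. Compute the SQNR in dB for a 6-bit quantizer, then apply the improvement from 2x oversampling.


Step 1 — baseline SQNR at Nyquist:
SQNR_base = 6.02*N + 1.76
          = 6.02*6 + 1.76
          = 37.88 dB

Step 2 — oversampling processing gain:
G = 10*log10(OSR) = 10*log10(2) = 3.01 dB

Step 3 — total:
SQNR_total = 37.88 + 3.01 = 40.89 dB

Base SQNR = 37.88 dB; oversampled SQNR = 40.89 dB


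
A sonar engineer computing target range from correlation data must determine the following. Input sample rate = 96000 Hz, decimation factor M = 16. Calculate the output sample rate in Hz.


Decimation reduces the sample rate:
fs_out = fs_in / M
       = 96000 / 16
       = 6000.0 Hz

6000.0 Hz


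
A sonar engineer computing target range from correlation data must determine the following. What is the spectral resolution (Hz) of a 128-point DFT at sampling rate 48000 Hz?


DFT frequency resolution:
df = fs / N
   = 48000 / 128
   = 375.0 Hz

375.0 Hz


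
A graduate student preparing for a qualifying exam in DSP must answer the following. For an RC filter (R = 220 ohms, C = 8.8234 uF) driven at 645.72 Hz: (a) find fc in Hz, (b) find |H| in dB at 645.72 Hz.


Step 1 — cutoff frequency:
fc = 1 / (2*pi*R*C)
C = 8.8234 uF = 8.8234e-06 F
fc = 1 / (2*pi*220*8.8234e-06)
   = 81.9901 Hz

Step 2 — magnitude at f = 645.72 Hz:
|H(f)| = 1 / sqrt(1 + (f/fc)^2)
f/fc = 645.72 / 81.9901 = 7.875585
|H| = 1 / sqrt(1 + 62.024839) = 0.1259633
|H|_dB = 20*log10(0.1259633) = -18.0 dB

fc = 81.9901 Hz; |H(645.72 Hz)| = -18.0 dB


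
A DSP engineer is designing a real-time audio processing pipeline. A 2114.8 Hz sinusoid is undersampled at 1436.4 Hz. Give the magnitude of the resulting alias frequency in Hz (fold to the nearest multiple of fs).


Compute the nearest integer multiple of fs to the signal:
n = round(2114.8 / 1436.4) = 1
f_alias = |2114.8 - 1 * 1436.4|
        = |2114.8 - 1436.4|
        = 678.4 Hz

678.4
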